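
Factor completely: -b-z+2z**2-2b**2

-(2b-2z+1)(b+z)

Group: -2b(b+z) + (2z-1)(b+z); both groups contain (b+z).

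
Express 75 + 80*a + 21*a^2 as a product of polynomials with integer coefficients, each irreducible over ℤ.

Need a pair with product 21·75 = 1575 and sum 80: that's 35 and 45.
Split the middle term: 21*a^2 + 35*a + 45*a + 75 = 7*a*(3*a + 5) + 15*(3*a + 5).

(3*a + 5)*(7*a + 15)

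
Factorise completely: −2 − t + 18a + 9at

Group as (9at + 18a) + (−t − 2) = 9a(t + 2) − (t + 2).
Both groups share the factor (t + 2).

(9a − 1)(t + 2)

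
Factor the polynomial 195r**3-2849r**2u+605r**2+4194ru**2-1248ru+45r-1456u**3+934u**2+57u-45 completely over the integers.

Group: 13r(15r**2-203ru+50r+104u**2-89u+15) + (-14u-3)(15r**2-203ru+50r+104u**2-89u+15); both groups contain (15r**2-203ru+50r+104u**2-89u+15), so (13r-14u-3) is a factor with cofactor 15r**2-203ru+50r+104u**2-89u+15.
The cofactor groups again: 15r**2-203ru+50r+104u**2-89u+15 = r(15r-8u+5) + (-13u+3)(15r-8u+5); both groups contain (15r-8u+5), giving (r-13u+3)(15r-8u+5).

(13r-14u-3)(15r-8u+5)(r-13u+3)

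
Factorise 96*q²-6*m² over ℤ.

6*(4*q-m)*(4*q+m)

Every term has a factor of 6. Then 16*q²-m² = (4*q)² − (m)².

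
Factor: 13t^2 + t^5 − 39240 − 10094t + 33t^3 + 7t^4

(t + 10)(t + 4)(t − 9)(t^2 + 2t + 109)

Trying the rational-root candidates, t = 9 is a root, so (t − 9) divides it; the quotient is t^4 + 16t^3 + 177t^2 + 1606t + 4360.
Next, t = −4 is a root, so (t + 4) is a factor; dividing leaves t^3 + 12t^2 + 129t + 1090.
Continuing, t = −10 is a root, so (t + 10) is a factor; dividing leaves t^2 + 2t + 109.
The quadratic t^2 + 2t + 109 has discriminant −432 < 0 and is irreducible over ℤ.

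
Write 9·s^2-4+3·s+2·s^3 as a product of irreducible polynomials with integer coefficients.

Among the possible rational roots, s = -1 is a root, so (s+1) is a factor; dividing leaves 2·s^2+7·s-4.
The remaining quadratic factors as (s+4)(2·s-1).

(2·s-1)·(s+1)·(s+4)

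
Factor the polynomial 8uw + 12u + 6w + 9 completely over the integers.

Group as (8uw + 12u) + (6w + 9) = 4u(2w + 3) + 3(2w + 3).
Both groups share the factor (2w + 3).

(2w + 3)(4u + 3)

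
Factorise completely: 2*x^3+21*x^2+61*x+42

By the rational root theorem, x = -1 is a root, so (x+1) is a factor; dividing leaves 2*x^2+19*x+42.
The remaining quadratic factors as (2*x+7)(x+6).

(2*x+7)*(x+1)*(x+6)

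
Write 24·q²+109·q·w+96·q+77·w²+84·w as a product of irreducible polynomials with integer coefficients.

(3·q+11·w+12)·(8·q+7·w)

Group: 3·q·(8·q+7·w) + (11·w+12)·(8·q+7·w); both groups contain (8·q+7·w).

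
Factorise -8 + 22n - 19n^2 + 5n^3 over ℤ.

(5n - 4)(n - 1)(n - 2)

Testing divisors of the constant over divisors of the leading coefficient, n = 2 is a root, so (n - 2) is a factor; dividing leaves 5n^2 - 9n + 4.
The remaining quadratic factors as (n - 1)(5n - 4).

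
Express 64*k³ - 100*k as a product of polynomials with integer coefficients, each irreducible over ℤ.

4*k*(4*k + 5)*(4*k - 5)

Pull out the common factor 4*k; 16*k² - 25 is a difference of squares.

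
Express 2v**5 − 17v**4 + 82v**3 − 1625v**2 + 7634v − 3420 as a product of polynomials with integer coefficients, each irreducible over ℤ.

By the rational root theorem, v = 1/2 is a root, giving the factor (2v − 1) and quotient v**4 − 8v**3 + 37v**2 − 794v + 3420.
Next, v = 5 is a root, so (v − 5) is a factor; dividing leaves v**3 − 3v**2 + 22v − 684.
Then v = 9 is a root, so (v − 9) is a factor; dividing leaves v**2 + 6v + 76.
The quadratic v**2 + 6v + 76 has discriminant −268 < 0 and is irreducible over ℤ.

(2v − 1)(v − 5)(v − 9)(v**2 + 6v + 76)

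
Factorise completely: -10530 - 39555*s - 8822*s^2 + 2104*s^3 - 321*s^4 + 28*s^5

(4*s + 9)*(7*s + 2)*(s - 9)*(s^2 - 5*s + 65)

Trying the rational-root candidates, s = -9/4 is a root, so (4*s + 9) divides it; the quotient is 7*s^4 - 96*s^3 + 742*s^2 - 3875*s - 1170.
Continuing, s = -2/7 is a root, so (7*s + 2) is a factor; dividing leaves s^3 - 14*s^2 + 110*s - 585.
Then s = 9 is a root, so (s - 9) divides it; the quotient is s^2 - 5*s + 65.
The quadratic s^2 - 5*s + 65 has discriminant -235 < 0 and is irreducible over ℤ.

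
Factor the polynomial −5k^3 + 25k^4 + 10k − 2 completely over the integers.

(5k − 1)(5k^3 + 2)

Group as (25k^4 + 10k) + (−5k^3 − 2) = 5k(5k^3 + 2) − (5k^3 + 2).
Both groups share the factor (5k^3 + 2).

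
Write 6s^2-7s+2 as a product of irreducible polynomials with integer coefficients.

Need a pair with product 6·2 = 12 and sum -7: that's -4 and -3.
Split the middle term: 6s^2-4s - 3s+2 = 2s(3s-2) - (3s-2).

(2s-1)(3s-2)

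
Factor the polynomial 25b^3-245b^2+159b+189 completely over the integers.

Testing divisors of the constant over divisors of the leading coefficient, b = 7/5 is a root, so (5b-7) is a factor; dividing leaves 5b^2-42b-27.
The remaining quadratic factors as (5b+3)(b-9).

(5b+3)(5b-7)(b-9)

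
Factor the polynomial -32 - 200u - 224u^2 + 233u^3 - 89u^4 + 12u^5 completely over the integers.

(3u + 1)(4u + 1)(u - 4)(u^2 - 4u + 8)

Trying the rational-root candidates, u = -1/4 is a root, so (4u + 1) is a factor; dividing leaves 3u^4 - 23u^3 + 64u^2 - 72u - 32.
Then u = 4 is a root, so (u - 4) is a factor; dividing leaves 3u^3 - 11u^2 + 20u + 8.
Then u = -1/3 is a root, so (3u + 1) divides it; the quotient is u^2 - 4u + 8.
The quadratic u^2 - 4u + 8 has discriminant -16 < 0 and is irreducible over ℤ.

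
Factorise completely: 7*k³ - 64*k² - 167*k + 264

Among the possible rational roots, k = 11 is a root, so (k - 11) is a factor; dividing leaves 7*k² + 13*k - 24.
The remaining quadratic factors as (k + 3)(7*k - 8).

(7*k - 8)*(k + 3)*(k - 11)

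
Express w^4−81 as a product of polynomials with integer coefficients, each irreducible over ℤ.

(w)⁴ − (3)⁴ = ((w)² − (3)²)((w)² + (3)²); the first factor splits again, the second (w^2+9) is irreducible.

(w+3)(w−3)(w^2+9)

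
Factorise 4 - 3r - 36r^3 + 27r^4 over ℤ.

(3r - 4)(9r^3 - 1)

Group as (27r^4 - 3r) + (-36r^3 + 4) = 3r(9r^3 - 1) - 4(9r^3 - 1).
Both groups share the factor (9r^3 - 1).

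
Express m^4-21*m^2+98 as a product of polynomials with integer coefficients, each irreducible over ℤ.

(m^2-14)*(m^2-7)

Substitute u = m^2 to get a quadratic in u, then factor.
m^2-7 is irreducible over ℤ (7 is not a perfect square).
m^2-14 is irreducible over ℤ (14 is not a perfect square).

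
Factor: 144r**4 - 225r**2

9r**2(4r + 5)(4r - 5)

Factor out 9r**2, leaving 16r**2 - 25, which is a difference of two squares.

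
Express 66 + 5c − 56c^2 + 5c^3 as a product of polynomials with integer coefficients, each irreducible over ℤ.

By the rational root theorem, c = 6/5 is a root, so (5c − 6) divides it; the quotient is c^2 − 10c − 11.
The remaining quadratic factors as (c + 1)(c − 11).

(5c − 6)(c + 1)(c − 11)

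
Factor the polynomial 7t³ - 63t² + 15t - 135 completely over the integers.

Group as (7t³ + 15t) + (-63t² - 135) = t(7t² + 15) - 9(7t² + 15).
Both groups share the factor (7t² + 15).

(t - 9)(7t² + 15)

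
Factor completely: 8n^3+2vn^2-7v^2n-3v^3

-(v-n)(v+2n)(3v+4n)

Group: 3v(-v^2-vn+2n^2) + 4n(-v^2-vn+2n^2); both groups contain (-v^2-vn+2n^2), so (3v+4n) is a factor with cofactor -v^2-vn+2n^2.
The cofactor groups again: -v^2-vn+2n^2 = -v(v-n) - 2n(v-n); both groups contain (v-n), giving -(v+2n)(v-n).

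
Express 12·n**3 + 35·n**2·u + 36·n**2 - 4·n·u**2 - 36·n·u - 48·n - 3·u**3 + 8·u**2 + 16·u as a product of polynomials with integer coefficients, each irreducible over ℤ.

(3·n - u)·(4·n + u - 4)·(n + 3·u + 4)

Group: n·(12·n**2 - n·u - 12·n - u**2 + 4·u) + (3·u + 4)·(12·n**2 - n·u - 12·n - u**2 + 4·u); both groups contain (12·n**2 - n·u - 12·n - u**2 + 4·u), so (n + 3·u + 4) is a factor with cofactor 12·n**2 - n·u - 12·n - u**2 + 4·u.
The cofactor groups again: 12·n**2 - n·u - 12·n - u**2 + 4·u = 4·n·(3·n - u) + (u - 4)·(3·n - u); both groups contain (3·n - u), giving (4·n + u - 4)·(3·n - u).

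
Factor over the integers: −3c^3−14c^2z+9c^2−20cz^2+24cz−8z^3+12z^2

Group: 3c(−c^2−4cz+3c−4z^2+6z) + 2z(−c^2−4cz+3c−4z^2+6z); both groups contain (−c^2−4cz+3c−4z^2+6z), so (3c+2z) is a factor with cofactor −c^2−4cz+3c−4z^2+6z.
The cofactor groups again: −c^2−4cz+3c−4z^2+6z = −c(c+2z) + (−2z+3)(c+2z); both groups contain (c+2z), giving −(c+2z−3)(c+2z).

−(3c+2z)(c+2z)(c+2z−3)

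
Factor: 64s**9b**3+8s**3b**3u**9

Pull out the common factor 8s**3b**3, leaving 8s**6+u**9.
Recognize a sum of cubes with the parts u**3 and 2s**2.

8b**3s**3(2s**2+u**3)(4s**4-2s**2u**3+u**6)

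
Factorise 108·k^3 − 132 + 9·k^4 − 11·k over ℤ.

Group as (9·k^4 − 11·k) + (108·k^3 − 132) = k·(9·k^3 − 11) + 12·(9·k^3 − 11).
Both groups share the factor (9·k^3 − 11).

(k + 12)·(9·k^3 − 11)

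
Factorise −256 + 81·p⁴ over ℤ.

(3·p)⁴ − (4)⁴ = ((3·p)² − (4)²)((3·p)² + (4)²); the first factor splits again, the second (9·p² + 16) is irreducible.

(3·p + 4)·(3·p − 4)·(9·p² + 16)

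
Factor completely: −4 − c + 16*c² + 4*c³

(2*c + 1)*(2*c − 1)*(c + 4)

Group as (4*c³ − c) + (16*c² − 4) = c*(4*c² − 1) + 4*(4*c² − 1).
Both groups share the factor (4*c² − 1).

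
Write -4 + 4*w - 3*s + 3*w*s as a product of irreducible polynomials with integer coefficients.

Group as (3*w*s + 4*w) + (-3*s - 4) = w*(3*s + 4) - (3*s + 4).
Both groups share the factor (3*s + 4).

(3*s + 4)*(w - 1)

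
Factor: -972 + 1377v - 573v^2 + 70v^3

Testing divisors of the constant over divisors of the leading coefficient, v = 9/2 is a root, so (2v - 9) divides it; the quotient is 35v^2 - 129v + 108.
The remaining quadratic factors as (7v - 9)(5v - 12).

(2v - 9)(5v - 12)(7v - 9)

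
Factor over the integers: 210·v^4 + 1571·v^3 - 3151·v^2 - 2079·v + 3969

(5·v - 7)·(6·v + 7)·(7·v - 9)·(v + 9)

Testing divisors of the constant over divisors of the leading coefficient, v = -7/6 is a root, so (6·v + 7) divides it; the quotient is 35·v^3 + 221·v^2 - 783·v + 567.
Continuing, v = 7/5 is a root, so (5·v - 7) divides it; the quotient is 7·v^2 + 54·v - 81.
The remaining quadratic factors as (v + 9)(7·v - 9).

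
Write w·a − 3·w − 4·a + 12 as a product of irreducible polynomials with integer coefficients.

Group as (w·a − 3·w) + (−4·a + 12) = w·(a − 3) − 4·(a − 3).
Both groups share the factor (a − 3).

(a − 3)·(w − 4)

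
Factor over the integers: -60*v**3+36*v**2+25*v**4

Factor out v**2 first: what remains is 25*v**2-60*v+36.
Recognize a perfect-square trinomial with the parts 5*v and 6.

v**2*(5*v-6)**2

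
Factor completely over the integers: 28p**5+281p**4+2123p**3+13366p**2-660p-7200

Among the possible rational roots, p = -8 is a root, so (p+8) is a factor; dividing leaves 28p**4+57p**3+1667p**2+30p-900.
Then p = -3/4 is a root, so (4p+3) is a factor; dividing leaves 7p**3+9p**2+410p-300.
Next, p = 5/7 is a root, so (7p-5) divides it; the quotient is p**2+2p+60.
The quadratic p**2+2p+60 has discriminant -236 < 0 and is irreducible over ℤ.

(4p+3)(7p-5)(p+8)(p**2+2p+60)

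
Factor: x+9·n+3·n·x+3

Group as (3·n·x+9·n) + (x+3) = 3·n·(x+3) + (x+3).
Both groups share the factor (x+3).

(3·n+1)·(x+3)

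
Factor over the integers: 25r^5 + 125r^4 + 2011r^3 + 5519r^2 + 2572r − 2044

(5r + 7)(5r − 2)(r + 2)(r^2 + 2r + 73)

Testing divisors of the constant over divisors of the leading coefficient, r = 2/5 is a root, giving the factor (5r − 2) and quotient 5r^4 + 27r^3 + 413r^2 + 1269r + 1022.
Then r = −2 is a root, so (r + 2) divides it; the quotient is 5r^3 + 17r^2 + 379r + 511.
Then r = −7/5 is a root, so (5r + 7) divides it; the quotient is r^2 + 2r + 73.
The quadratic r^2 + 2r + 73 has discriminant −288 < 0 and is irreducible over ℤ.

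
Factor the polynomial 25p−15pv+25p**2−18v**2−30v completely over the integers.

(5p+3v+5)(5p−6v)

Group: 5p(5p+3v+5) − 6v(5p+3v+5); both groups contain (5p+3v+5).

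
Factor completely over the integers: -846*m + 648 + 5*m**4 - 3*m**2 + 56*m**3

(5*m - 4)*(m + 6)*(m + 9)*(m - 3)

By the rational root theorem, m = 3 is a root, giving the factor (m - 3) and quotient 5*m**3 + 71*m**2 + 210*m - 216.
Then m = -6 is a root, so (m + 6) is a factor; dividing leaves 5*m**2 + 41*m - 36.
The remaining quadratic factors as (5*m - 4)(m + 9).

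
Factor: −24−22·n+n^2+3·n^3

Among the possible rational roots, n = 3 is a root, giving the factor (n−3) and quotient 3·n^2+10·n+8.
The remaining quadratic factors as (n+2)(3·n+4).

(3·n+4)·(n+2)·(n−3)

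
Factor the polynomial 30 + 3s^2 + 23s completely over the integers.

(3s + 5)(s + 6)

Need a pair with product 3·30 = 90 and sum 23: that's 18 and 5.
Split the middle term: 3s^2 + 18s + 5s + 30 = 3s(s + 6) + 5(s + 6).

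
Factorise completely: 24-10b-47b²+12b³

By the rational root theorem, b = 4 is a root, so (b-4) is a factor; dividing leaves 12b²+b-6.
The remaining quadratic factors as (4b+3)(3b-2).

(3b-2)(4b+3)(b-4)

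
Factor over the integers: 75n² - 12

3(5n + 2)(5n - 2)

Every term has a factor of 3. Then 25n² - 4 = (5n)² − (2)².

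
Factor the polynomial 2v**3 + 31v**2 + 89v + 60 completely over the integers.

(2v + 5)(v + 1)(v + 12)

Among the possible rational roots, v = -5/2 is a root, so (2v + 5) is a factor; dividing leaves v**2 + 13v + 12.
The remaining quadratic factors as (v + 1)(v + 12).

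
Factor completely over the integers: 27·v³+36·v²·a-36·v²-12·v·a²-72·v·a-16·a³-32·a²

Group: 3·v·(9·v²+6·v·a-12·v-8·a²-16·a) + 2·a·(9·v²+6·v·a-12·v-8·a²-16·a); both groups contain (9·v²+6·v·a-12·v-8·a²-16·a), so (3·v+2·a) is a factor with cofactor 9·v²+6·v·a-12·v-8·a²-16·a.
The cofactor groups again: 9·v²+6·v·a-12·v-8·a²-16·a = 3·v·(3·v-2·a-4) + 4·a·(3·v-2·a-4); both groups contain (3·v-2·a-4), giving (3·v+4·a)·(3·v-2·a-4).

(3·v-2·a-4)·(3·v+2·a)·(3·v+4·a)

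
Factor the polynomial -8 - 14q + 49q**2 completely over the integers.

(7q + 2)(7q - 4)

Need a pair with product 49·(-8) = -392 and sum -14: that's -28 and 14.
Split the middle term: 49q**2 - 28q + 14q - 8 = 7q(7q - 4) + 2(7q - 4).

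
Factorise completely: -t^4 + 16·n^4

(2·n + t)·(2·n - t)·(4·n^2 + t^2)

Difference of squares twice: with A = 2·n and B = t, A⁴ − B⁴ = (A² − B²)(A² + B²), and A² − B² factors again.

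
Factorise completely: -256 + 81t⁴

Write as (9t²)² − (16)², then factor 9t² - 16 once more.

(3t + 4)(3t - 4)(9t² + 16)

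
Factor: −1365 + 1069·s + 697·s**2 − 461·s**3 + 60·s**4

(3·s − 13)·(4·s − 15)·(5·s + 7)·(s − 1)

Trying the rational-root candidates, s = 13/3 is a root, so (3·s − 13) is a factor; dividing leaves 20·s**3 − 67·s**2 − 58·s + 105.
Continuing, s = −7/5 is a root, so (5·s + 7) is a factor; dividing leaves 4·s**2 − 19·s + 15.
The remaining quadratic factors as (s − 1)(4·s − 15).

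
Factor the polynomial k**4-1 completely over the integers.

(k+1)·(k-1)·(k**2+1)

(k)⁴ − (1)⁴ = ((k)² − (1)²)((k)² + (1)²); the first factor splits again, the second (k**2+1) is irreducible.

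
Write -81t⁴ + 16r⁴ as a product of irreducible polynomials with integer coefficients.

Difference of squares twice: with A = 2r and B = 3t, A⁴ − B⁴ = (A² − B²)(A² + B²), and A² − B² factors again.

(2r + 3t)(2r - 3t)(4r² + 9t²)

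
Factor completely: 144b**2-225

Factor out 9, leaving 16b**2-25, which is a difference of two squares.

9(4b+5)(4b-5)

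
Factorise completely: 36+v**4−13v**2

(v+2)(v+3)(v−2)(v−3)

Substitute u = v**2 to get a quadratic in u, then factor.
v**2−4 is a difference of squares.
v**2−9 is a difference of squares.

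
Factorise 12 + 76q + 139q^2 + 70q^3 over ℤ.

(2q + 1)(5q + 6)(7q + 2)

Among the possible rational roots, q = -2/7 is a root, giving the factor (7q + 2) and quotient 10q^2 + 17q + 6.
The remaining quadratic factors as (5q + 6)(2q + 1).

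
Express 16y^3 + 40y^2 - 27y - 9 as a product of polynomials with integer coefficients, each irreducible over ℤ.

Trying the rational-root candidates, y = -1/4 is a root, so (4y + 1) divides it; the quotient is 4y^2 + 9y - 9.
The remaining quadratic factors as (y + 3)(4y - 3).

(4y + 1)(4y - 3)(y + 3)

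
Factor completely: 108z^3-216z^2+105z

3z(6z-5)(6z-7)

Pull out the common factor 3z, then factor the remaining trinomial.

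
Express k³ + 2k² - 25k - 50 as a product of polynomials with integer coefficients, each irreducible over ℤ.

(k + 2)(k + 5)(k - 5)

Testing divisors of the constant over divisors of the leading coefficient, k = 5 is a root, giving the factor (k - 5) and quotient k² + 7k + 10.
The remaining quadratic factors as (k + 2)(k + 5).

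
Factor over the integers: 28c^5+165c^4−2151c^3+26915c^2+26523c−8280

(4c−1)(7c+8)(c+15)(c^2−10c+69)

Among the possible rational roots, c = −8/7 is a root, so (7c+8) divides it; the quotient is 4c^4+19c^3−329c^2+4221c−1035.
Continuing, c = −15 is a root, so (c+15) is a factor; dividing leaves 4c^3−41c^2+286c−69.
Continuing, c = 1/4 is a root, so (4c−1) is a factor; dividing leaves c^2−10c+69.
The quadratic c^2−10c+69 has discriminant −176 < 0 and is irreducible over ℤ.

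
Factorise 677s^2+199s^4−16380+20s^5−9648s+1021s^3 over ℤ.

(4s+15)(5s−14)(s+2)(s^2+7s+39)

Testing divisors of the constant over divisors of the leading coefficient, s = 14/5 is a root, so (5s−14) divides it; the quotient is 4s^4+51s^3+347s^2+1107s+1170.
Then s = −2 is a root, so (s+2) is a factor; dividing leaves 4s^3+43s^2+261s+585.
Continuing, s = −15/4 is a root, so (4s+15) divides it; the quotient is s^2+7s+39.
The quadratic s^2+7s+39 has discriminant −107 < 0 and is irreducible over ℤ.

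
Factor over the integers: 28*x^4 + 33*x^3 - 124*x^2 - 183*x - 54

By the rational root theorem, x = -2 is a root, so (x + 2) divides it; the quotient is 28*x^3 - 23*x^2 - 78*x - 27.
Continuing, x = -3/7 is a root, so (7*x + 3) is a factor; dividing leaves 4*x^2 - 5*x - 9.
The remaining quadratic factors as (4*x - 9)(x + 1).

(4*x - 9)*(7*x + 3)*(x + 1)*(x + 2)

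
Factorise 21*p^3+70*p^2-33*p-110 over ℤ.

(3*p+10)*(7*p^2-11)

Group as (21*p^3-33*p) + (70*p^2-110) = 3*p*(7*p^2-11) + 10*(7*p^2-11).
Both groups share the factor (7*p^2-11).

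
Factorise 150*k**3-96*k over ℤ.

Every term has a factor of 6*k. Then 25*k**2-16 = (5*k)² − (4)².

6*k*(5*k+4)*(5*k-4)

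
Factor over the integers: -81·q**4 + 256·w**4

Difference of squares twice: with A = 4·w and B = 3·q, A⁴ − B⁴ = (A² − B²)(A² + B²), and A² − B² factors again.

(4·w - 3·q)·(4·w + 3·q)·(16·w**2 + 9·q**2)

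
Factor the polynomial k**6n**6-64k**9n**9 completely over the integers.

Pull out the common factor k**6n**6, leaving -64k**3n**3+1.
Recognize a difference of cubes with the parts 1 and 4kn.

-k**6n**6(4kn-1)(16k**2n**2+4kn+1)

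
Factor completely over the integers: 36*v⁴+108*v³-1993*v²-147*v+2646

(6*v+7)*(6*v-7)*(v+9)*(v-6)

Trying the rational-root candidates, v = -7/6 is a root, so (6*v+7) divides it; the quotient is 6*v³+11*v²-345*v+378.
Continuing, v = -9 is a root, so (v+9) is a factor; dividing leaves 6*v²-43*v+42.
The remaining quadratic factors as (v-6)(6*v-7).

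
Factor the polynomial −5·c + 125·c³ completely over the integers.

Pull out the common factor 5·c; 25·c² − 1 is a difference of squares.

5·c·(5·c + 1)·(5·c − 1)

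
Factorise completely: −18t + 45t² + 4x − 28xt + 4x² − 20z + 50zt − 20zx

−(2x − 5t + 2)(10z − 2x + 9t)

Group: −10z(2x − 5t + 2) + (2x − 9t)(2x − 5t + 2); both groups contain (2x − 5t + 2).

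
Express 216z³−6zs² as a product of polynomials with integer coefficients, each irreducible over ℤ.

6z(6z−s)(6z+s)

Pull out the common factor 6z; 36z²−s² is a difference of squares.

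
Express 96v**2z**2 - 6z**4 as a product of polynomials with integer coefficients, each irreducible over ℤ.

6z**2(4v + z)(4v - z)

Every term has a factor of 6z**2. Then 16v**2 - z**2 = (4v)² − (z)².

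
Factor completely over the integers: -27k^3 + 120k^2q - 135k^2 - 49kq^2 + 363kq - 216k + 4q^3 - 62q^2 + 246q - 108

Group: k(-27k^2 + 12kq - 81k - q^2 + 15q - 54) + (-4q + 2)(-27k^2 + 12kq - 81k - q^2 + 15q - 54); both groups contain (-27k^2 + 12kq - 81k - q^2 + 15q - 54), so (k - 4q + 2) is a factor with cofactor -27k^2 + 12kq - 81k - q^2 + 15q - 54.
The cofactor groups again: -27k^2 + 12kq - 81k - q^2 + 15q - 54 = -9k(3k - q + 6) + (q - 9)(3k - q + 6); both groups contain (3k - q + 6), giving -(9k - q + 9)(3k - q + 6).

-(3k - q + 6)(9k - q + 9)(k - 4q + 2)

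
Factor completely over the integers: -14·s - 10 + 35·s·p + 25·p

Group as (35·s·p - 14·s) + (25·p - 10) = 7·s·(5·p - 2) + 5·(5·p - 2).
Both groups share the factor (5·p - 2).

(5·p - 2)·(7·s + 5)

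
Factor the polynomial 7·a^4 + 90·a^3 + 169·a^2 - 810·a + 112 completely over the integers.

By the rational root theorem, a = -8 is a root, giving the factor (a + 8) and quotient 7·a^3 + 34·a^2 - 103·a + 14.
Then a = -7 is a root, so (a + 7) is a factor; dividing leaves 7·a^2 - 15·a + 2.
The remaining quadratic factors as (7·a - 1)(a - 2).

(7·a - 1)·(a + 7)·(a + 8)·(a - 2)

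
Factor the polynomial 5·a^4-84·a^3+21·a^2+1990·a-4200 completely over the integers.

(5·a-14)·(a+5)·(a-15)·(a-4)

Trying the rational-root candidates, a = -5 is a root, giving the factor (a+5) and quotient 5·a^3-109·a^2+566·a-840.
Then a = 14/5 is a root, so (5·a-14) divides it; the quotient is a^2-19·a+60.
The remaining quadratic factors as (a-4)(a-15).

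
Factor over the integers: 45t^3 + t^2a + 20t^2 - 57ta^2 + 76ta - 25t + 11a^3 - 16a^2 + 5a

Group: 9t(5t^2 - 6ta + 5t + a^2 - a) + (11a - 5)(5t^2 - 6ta + 5t + a^2 - a); both groups contain (5t^2 - 6ta + 5t + a^2 - a), so (9t + 11a - 5) is a factor with cofactor 5t^2 - 6ta + 5t + a^2 - a.
The cofactor groups again: 5t^2 - 6ta + 5t + a^2 - a = 5t(t - a + 1) - a(t - a + 1); both groups contain (t - a + 1), giving (5t - a)(t - a + 1).

(5t - a)(t - a + 1)(9t + 11a - 5)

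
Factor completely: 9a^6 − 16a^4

a^4(3a + 4)(3a − 4)

Pull out the common factor a^4, leaving 9a^2 − 16.
Recognize a difference of squares with the parts 3a and 4.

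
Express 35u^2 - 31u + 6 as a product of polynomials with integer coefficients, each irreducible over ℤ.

Need a pair with product 35·6 = 210 and sum -31: that's -10 and -21.
Split the middle term: 35u^2 - 10u - 21u + 6 = 5u(7u - 2) - 3(7u - 2).

(5u - 3)(7u - 2)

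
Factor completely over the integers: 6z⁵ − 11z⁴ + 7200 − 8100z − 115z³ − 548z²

(6z − 5)(z + 6)(z − 8)(z² + z + 30)

By the rational root theorem, z = 8 is a root, giving the factor (z − 8) and quotient 6z⁴ + 37z³ + 181z² + 900z − 900.
Continuing, z = 5/6 is a root, so (6z − 5) divides it; the quotient is z³ + 7z² + 36z + 180.
Then z = −6 is a root, so (z + 6) divides it; the quotient is z² + z + 30.
The quadratic z² + z + 30 has discriminant −119 < 0 and is irreducible over ℤ.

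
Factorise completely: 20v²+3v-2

(4v-1)(5v+2)

Need a pair with product 20·(-2) = -40 and sum 3: that's 8 and -5.
Split the middle term: 20v²+8v - 5v-2 = 4v(5v+2) - (5v+2).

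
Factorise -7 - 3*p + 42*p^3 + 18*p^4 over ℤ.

(3*p + 7)*(6*p^3 - 1)

Group as (18*p^4 - 3*p) + (42*p^3 - 7) = 3*p*(6*p^3 - 1) + 7*(6*p^3 - 1).
Both groups share the factor (6*p^3 - 1).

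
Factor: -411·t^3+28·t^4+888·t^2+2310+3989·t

(4·t+3)·(7·t+11)·(t-10)·(t-7)

By the rational root theorem, t = -11/7 is a root, so (7·t+11) is a factor; dividing leaves 4·t^3-65·t^2+229·t+210.
Then t = 10 is a root, so (t-10) is a factor; dividing leaves 4·t^2-25·t-21.
The remaining quadratic factors as (4·t+3)(t-7).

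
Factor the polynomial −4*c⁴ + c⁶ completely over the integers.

c⁴*(c + 2)*(c − 2)

Every term has a factor of c⁴; factoring it out leaves c² − 4.
Recognize a difference of squares with the parts c and 2.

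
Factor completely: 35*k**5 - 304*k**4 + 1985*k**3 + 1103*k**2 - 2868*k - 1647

(5*k + 3)*(7*k - 9)*(k + 1)*(k**2 - 9*k + 61)

Testing divisors of the constant over divisors of the leading coefficient, k = 9/7 is a root, so (7*k - 9) is a factor; dividing leaves 5*k**4 - 37*k**3 + 236*k**2 + 461*k + 183.
Next, k = -3/5 is a root, giving the factor (5*k + 3) and quotient k**3 - 8*k**2 + 52*k + 61.
Continuing, k = -1 is a root, so (k + 1) divides it; the quotient is k**2 - 9*k + 61.
The quadratic k**2 - 9*k + 61 has discriminant -163 < 0 and is irreducible over ℤ.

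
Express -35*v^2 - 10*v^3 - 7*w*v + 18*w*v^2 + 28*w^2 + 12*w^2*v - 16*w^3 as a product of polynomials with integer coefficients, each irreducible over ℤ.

Group: 4*w*(-4*w^2 - 2*w*v + 7*w + 2*v^2 + 7*v) - 5*v*(-4*w^2 - 2*w*v + 7*w + 2*v^2 + 7*v); both groups contain (-4*w^2 - 2*w*v + 7*w + 2*v^2 + 7*v), so (4*w - 5*v) is a factor with cofactor -4*w^2 - 2*w*v + 7*w + 2*v^2 + 7*v.
The cofactor groups again: -4*w^2 - 2*w*v + 7*w + 2*v^2 + 7*v = -4*w*(w + v) + (2*v + 7)*(w + v); both groups contain (w + v), giving -(4*w - 2*v - 7)*(w + v).

-(4*w - 2*v - 7)*(4*w - 5*v)*(w + v)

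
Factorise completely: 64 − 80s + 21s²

(3s − 8)(7s − 8)

Need a pair with product 21·64 = 1344 and sum −80: that's −56 and −24.
Split the middle term: 21s² − 56s − 24s + 64 = 7s(3s − 8) − 8(3s − 8).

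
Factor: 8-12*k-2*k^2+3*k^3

By the rational root theorem, k = 2/3 is a root, so (3*k-2) is a factor; dividing leaves k^2-4.
The remaining quadratic factors as (k-2)(k+2).

(3*k-2)*(k+2)*(k-2)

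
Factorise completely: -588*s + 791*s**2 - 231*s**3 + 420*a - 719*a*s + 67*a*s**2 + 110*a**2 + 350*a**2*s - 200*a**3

Group: 5*a*(-40*a**2 + 14*a*s + 22*a + 33*s**2 - 113*s + 84) - 7*s*(-40*a**2 + 14*a*s + 22*a + 33*s**2 - 113*s + 84); both groups contain (-40*a**2 + 14*a*s + 22*a + 33*s**2 - 113*s + 84), so (5*a - 7*s) is a factor with cofactor -40*a**2 + 14*a*s + 22*a + 33*s**2 - 113*s + 84.
The cofactor groups again: -40*a**2 + 14*a*s + 22*a + 33*s**2 - 113*s + 84 = -10*a*(4*a + 3*s - 7) + (11*s - 12)*(4*a + 3*s - 7); both groups contain (4*a + 3*s - 7), giving -(10*a - 11*s + 12)*(4*a + 3*s - 7).

-(10*a - 11*s + 12)*(4*a + 3*s - 7)*(5*a - 7*s)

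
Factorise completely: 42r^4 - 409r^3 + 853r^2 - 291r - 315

Among the possible rational roots, r = 5/3 is a root, giving the factor (3r - 5) and quotient 14r^3 - 113r^2 + 96r + 63.
Next, r = 7 is a root, so (r - 7) divides it; the quotient is 14r^2 - 15r - 9.
The remaining quadratic factors as (7r + 3)(2r - 3).

(2r - 3)(3r - 5)(7r + 3)(r - 7)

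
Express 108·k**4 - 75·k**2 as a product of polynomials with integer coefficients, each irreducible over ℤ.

3·k**2·(6·k + 5)·(6·k - 5)

Every term has a factor of 3·k**2. Then 36·k**2 - 25 = (6·k)² − (5)².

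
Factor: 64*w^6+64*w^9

64*w^6*(w+1)*(w^2-w+1)

Factor out 64*w^6 first: what remains is w^3+1.
Recognize a sum of cubes with the parts 1 and w.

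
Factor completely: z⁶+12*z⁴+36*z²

z²*(z²+6)²

Factor out z² first: what remains is z⁴+12*z²+36.
Recognize a perfect-square trinomial with the parts 6 and z².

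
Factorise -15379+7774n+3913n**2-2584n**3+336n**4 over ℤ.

Testing divisors of the constant over divisors of the leading coefficient, n = 13/7 is a root, giving the factor (7n-13) and quotient 48n**3-280n**2+39n+1183.
Next, n = 13/3 is a root, so (3n-13) is a factor; dividing leaves 16n**2-24n-91.
The remaining quadratic factors as (4n+7)(4n-13).

(3n-13)(4n+7)(4n-13)(7n-13)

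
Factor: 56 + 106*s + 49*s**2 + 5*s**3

(5*s + 4)*(s + 2)*(s + 7)

Among the possible rational roots, s = -7 is a root, giving the factor (s + 7) and quotient 5*s**2 + 14*s + 8.
The remaining quadratic factors as (s + 2)(5*s + 4).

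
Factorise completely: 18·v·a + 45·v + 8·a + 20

Group as (18·v·a + 45·v) + (8·a + 20) = 9·v·(2·a + 5) + 4·(2·a + 5).
Both groups share the factor (2·a + 5).

(2·a + 5)·(9·v + 4)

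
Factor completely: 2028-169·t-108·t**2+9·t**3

By the rational root theorem, t = -13/3 is a root, so (3·t+13) divides it; the quotient is 3·t**2-49·t+156.
The remaining quadratic factors as (3·t-13)(t-12).

(3·t+13)·(3·t-13)·(t-12)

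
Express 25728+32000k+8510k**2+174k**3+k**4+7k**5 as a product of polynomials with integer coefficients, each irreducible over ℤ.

Trying the rational-root candidates, k = -3 is a root, giving the factor (k+3) and quotient 7k**4-20k**3+234k**2+7808k+8576.
Continuing, k = -8 is a root, giving the factor (k+8) and quotient 7k**3-76k**2+842k+1072.
Next, k = -8/7 is a root, so (7k+8) divides it; the quotient is k**2-12k+134.
The quadratic k**2-12k+134 has discriminant -392 < 0 and is irreducible over ℤ.

(7k+8)(k+3)(k+8)(k**2-12k+134)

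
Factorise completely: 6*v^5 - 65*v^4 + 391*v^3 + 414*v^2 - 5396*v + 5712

By the rational root theorem, v = -7/2 is a root, so (2*v + 7) divides it; the quotient is 3*v^4 - 43*v^3 + 346*v^2 - 1004*v + 816.
Then v = 3 is a root, so (v - 3) divides it; the quotient is 3*v^3 - 34*v^2 + 244*v - 272.
Next, v = 4/3 is a root, giving the factor (3*v - 4) and quotient v^2 - 10*v + 68.
The quadratic v^2 - 10*v + 68 has discriminant -172 < 0 and is irreducible over ℤ.

(2*v + 7)*(3*v - 4)*(v - 3)*(v^2 - 10*v + 68)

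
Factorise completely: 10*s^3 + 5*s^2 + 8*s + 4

Group as (10*s^3 + 8*s) + (5*s^2 + 4) = 2*s*(5*s^2 + 4) + (5*s^2 + 4).
Both groups share the factor (5*s^2 + 4).

(2*s + 1)*(5*s^2 + 4)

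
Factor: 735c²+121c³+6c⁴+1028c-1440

(6c-5)(c+4)(c+8)(c+9)

By the rational root theorem, c = -8 is a root, giving the factor (c+8) and quotient 6c³+73c²+151c-180.
Then c = -4 is a root, so (c+4) is a factor; dividing leaves 6c²+49c-45.
The remaining quadratic factors as (6c-5)(c+9).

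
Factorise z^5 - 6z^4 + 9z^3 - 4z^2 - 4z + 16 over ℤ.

Trying the rational-root candidates, z = 2 is a root, giving the factor (z - 2) and quotient z^4 - 4z^3 + z^2 - 2z - 8.
Next, z = -1 is a root, giving the factor (z + 1) and quotient z^3 - 5z^2 + 6z - 8.
Next, z = 4 is a root, so (z - 4) is a factor; dividing leaves z^2 - z + 2.
The quadratic z^2 - z + 2 has discriminant -7 < 0 and is irreducible over ℤ.

(z + 1)(z - 2)(z - 4)(z^2 - z + 2)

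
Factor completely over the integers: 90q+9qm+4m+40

Group as (9qm+90q) + (4m+40) = 9q(m+10) + 4(m+10).
Both groups share the factor (m+10).

(9q+4)(m+10)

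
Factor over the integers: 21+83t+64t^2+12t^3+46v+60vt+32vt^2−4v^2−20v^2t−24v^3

Group: 2v(−12v^2−22vt−20v−6t^2−23t−7) + (−2t−3)(−12v^2−22vt−20v−6t^2−23t−7); both groups contain (−12v^2−22vt−20v−6t^2−23t−7), so (2v−2t−3) is a factor with cofactor −12v^2−22vt−20v−6t^2−23t−7.
The cofactor groups again: −12v^2−22vt−20v−6t^2−23t−7 = −6v(2v+3t+1) + (−2t−7)(2v+3t+1); both groups contain (2v+3t+1), giving −(6v+2t+7)(2v+3t+1).

−(2v−2t−3)(6v+2t+7)(2v+3t+1)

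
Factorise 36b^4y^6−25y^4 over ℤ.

Pull out the common factor y^4, leaving 36b^4y^2−25.
Recognize a difference of squares with the parts 6b^2y and 5.

y^4(6b^2y+5)(6b^2y−5)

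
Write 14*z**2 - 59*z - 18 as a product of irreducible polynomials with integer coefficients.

Need a pair with product 14·(-18) = -252 and sum -59: that's 4 and -63.
Split the middle term: 14*z**2 + 4*z - 63*z - 18 = 2*z*(7*z + 2) - 9*(7*z + 2).

(2*z - 9)*(7*z + 2)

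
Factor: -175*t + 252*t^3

Every term has a factor of 7*t. Then 36*t^2 - 25 = (6*t)² − (5)².

7*t*(6*t + 5)*(6*t - 5)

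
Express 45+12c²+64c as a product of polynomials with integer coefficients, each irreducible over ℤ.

(2c+9)(6c+5)

Need a pair with product 12·45 = 540 and sum 64: that's 10 and 54.
Split the middle term: 12c²+10c + 54c+45 = 2c(6c+5) + 9(6c+5).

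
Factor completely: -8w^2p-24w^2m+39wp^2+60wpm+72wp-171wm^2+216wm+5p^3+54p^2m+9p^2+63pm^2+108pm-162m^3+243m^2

-(p+3m)(w-5p+6m-9)(8w+p+9m)

Group: w(-8wp-24wm-p^2-12pm-27m^2) + (-5p+6m-9)(-8wp-24wm-p^2-12pm-27m^2); both groups contain (-8wp-24wm-p^2-12pm-27m^2), so (w-5p+6m-9) is a factor with cofactor -8wp-24wm-p^2-12pm-27m^2.
The cofactor groups again: -8wp-24wm-p^2-12pm-27m^2 = -p(8w+p+9m) - 3m(8w+p+9m); both groups contain (8w+p+9m), giving -(p+3m)(8w+p+9m).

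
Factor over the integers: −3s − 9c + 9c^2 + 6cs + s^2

(3c + s)(3c + s − 3)

Group: 3c(3c + s − 3) + s(3c + s − 3); both groups contain (3c + s − 3).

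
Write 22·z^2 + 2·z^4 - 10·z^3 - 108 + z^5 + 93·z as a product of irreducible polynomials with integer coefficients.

Trying the rational-root candidates, z = 1 is a root, so (z - 1) is a factor; dividing leaves z^4 + 3·z^3 - 7·z^2 + 15·z + 108.
Continuing, z = -4 is a root, so (z + 4) is a factor; dividing leaves z^3 - z^2 - 3·z + 27.
Continuing, z = -3 is a root, giving the factor (z + 3) and quotient z^2 - 4·z + 9.
The quadratic z^2 - 4·z + 9 has discriminant -20 < 0 and is irreducible over ℤ.

(z + 3)·(z + 4)·(z - 1)·(z^2 - 4·z + 9)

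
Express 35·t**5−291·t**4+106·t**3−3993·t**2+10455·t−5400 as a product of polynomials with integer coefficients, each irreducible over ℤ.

(5·t−8)·(7·t−5)·(t−9)·(t**2+3·t+15)

Among the possible rational roots, t = 9 is a root, giving the factor (t−9) and quotient 35·t**4+24·t**3+322·t**2−1095·t+600.
Then t = 8/5 is a root, so (5·t−8) is a factor; dividing leaves 7·t**3+16·t**2+90·t−75.
Next, t = 5/7 is a root, so (7·t−5) divides it; the quotient is t**2+3·t+15.
The quadratic t**2+3·t+15 has discriminant −51 < 0 and is irreducible over ℤ.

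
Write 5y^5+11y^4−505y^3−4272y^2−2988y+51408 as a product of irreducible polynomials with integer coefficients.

(5y−14)(y+6)(y−12)(y^2+11y+51)

Trying the rational-root candidates, y = −6 is a root, so (y+6) divides it; the quotient is 5y^4−19y^3−391y^2−1926y+8568.
Next, y = 14/5 is a root, so (5y−14) divides it; the quotient is y^3−y^2−81y−612.
Then y = 12 is a root, so (y−12) is a factor; dividing leaves y^2+11y+51.
The quadratic y^2+11y+51 has discriminant −83 < 0 and is irreducible over ℤ.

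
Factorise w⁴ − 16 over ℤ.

(w + 2)·(w − 2)·(w² + 4)

Write as (w²)² − (4)², then factor w² − 4 once more.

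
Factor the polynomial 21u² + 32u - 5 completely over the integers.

Need a pair with product 21·(-5) = -105 and sum 32: that's 35 and -3.
Split the middle term: 21u² + 35u - 3u - 5 = 7u(3u + 5) - (3u + 5).

(3u + 5)(7u - 1)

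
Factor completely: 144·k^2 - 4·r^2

4·(6·k + r)·(6·k - r)

Factor out 4, leaving 36·k^2 - r^2, which is a difference of two squares.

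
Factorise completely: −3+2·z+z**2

Two integers with product −3 and sum 2 are −1 and 3.

(z+3)·(z−1)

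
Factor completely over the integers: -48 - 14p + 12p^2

2(2p + 3)(3p - 8)

Pull out the common factor 2, then factor the remaining trinomial.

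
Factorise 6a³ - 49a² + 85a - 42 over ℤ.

(6a - 7)(a - 1)(a - 6)

Trying the rational-root candidates, a = 1 is a root, so (a - 1) divides it; the quotient is 6a² - 43a + 42.
The remaining quadratic factors as (6a - 7)(a - 6).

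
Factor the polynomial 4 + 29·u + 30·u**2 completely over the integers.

Need a pair with product 30·4 = 120 and sum 29: that's 5 and 24.
Split the middle term: 30·u**2 + 5·u + 24·u + 4 = 5·u·(6·u + 1) + 4·(6·u + 1).

(5·u + 4)·(6·u + 1)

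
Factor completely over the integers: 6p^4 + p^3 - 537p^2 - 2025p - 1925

(2p + 5)(3p + 5)(p + 7)(p - 11)

Testing divisors of the constant over divisors of the leading coefficient, p = -7 is a root, so (p + 7) is a factor; dividing leaves 6p^3 - 41p^2 - 250p - 275.
Continuing, p = -5/3 is a root, so (3p + 5) divides it; the quotient is 2p^2 - 17p - 55.
The remaining quadratic factors as (p - 11)(2p + 5).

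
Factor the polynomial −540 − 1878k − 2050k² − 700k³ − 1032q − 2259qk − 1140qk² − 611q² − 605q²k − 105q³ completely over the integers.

−(5q + 10k + 6)(7q + 10k + 9)(3q + 7k + 10)

Group: 7q(−15q² − 65qk − 68q − 70k² − 142k − 60) + (10k + 9)(−15q² − 65qk − 68q − 70k² − 142k − 60); both groups contain (−15q² − 65qk − 68q − 70k² − 142k − 60), so (7q + 10k + 9) is a factor with cofactor −15q² − 65qk − 68q − 70k² − 142k − 60.
The cofactor groups again: −15q² − 65qk − 68q − 70k² − 142k − 60 = −3q(5q + 10k + 6) + (−7k − 10)(5q + 10k + 6); both groups contain (5q + 10k + 6), giving −(3q + 7k + 10)(5q + 10k + 6).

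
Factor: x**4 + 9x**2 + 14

Substitute u = x**2 to get a quadratic in u, then factor.
x**2 + 2 is irreducible over ℤ (always positive, so no real roots).
x**2 + 7 is irreducible over ℤ (always positive, so no real roots).

(x**2 + 2)(x**2 + 7)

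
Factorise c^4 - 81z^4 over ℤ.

(c + 3z)(c - 3z)(c^2 + 9z^2)

Write as (c^2)² − (9z^2)², then factor c^2 - 9z^2 once more.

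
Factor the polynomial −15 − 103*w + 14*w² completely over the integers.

(2*w − 15)*(7*w + 1)

Need a pair with product 14·(−15) = −210 and sum −103: that's −105 and 2.
Split the middle term: 14*w² − 105*w + 2*w − 15 = 7*w*(2*w − 15) + (2*w − 15).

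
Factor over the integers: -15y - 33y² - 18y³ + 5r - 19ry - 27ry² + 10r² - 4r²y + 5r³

Group: 5r(r² - 2ry + r - 3y² - 3y) + (6y + 5)(r² - 2ry + r - 3y² - 3y); both groups contain (r² - 2ry + r - 3y² - 3y), so (5r + 6y + 5) is a factor with cofactor r² - 2ry + r - 3y² - 3y.
The cofactor groups again: r² - 2ry + r - 3y² - 3y = r(r + y + 1) - 3y(r + y + 1); both groups contain (r + y + 1), giving (r - 3y)(r + y + 1).

(5r + 6y + 5)(r + y + 1)(r - 3y)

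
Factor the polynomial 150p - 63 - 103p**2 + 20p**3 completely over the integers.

Among the possible rational roots, p = 7/5 is a root, so (5p - 7) is a factor; dividing leaves 4p**2 - 15p + 9.
The remaining quadratic factors as (p - 3)(4p - 3).

(4p - 3)(5p - 7)(p - 3)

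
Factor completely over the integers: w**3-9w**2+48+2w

Testing divisors of the constant over divisors of the leading coefficient, w = 8 is a root, so (w-8) divides it; the quotient is w**2-w-6.
The remaining quadratic factors as (w-3)(w+2).

(w+2)(w-3)(w-8)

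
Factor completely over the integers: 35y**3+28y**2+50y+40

Group as (35y**3+50y) + (28y**2+40) = 5y(7y**2+10) + 4(7y**2+10).
Both groups share the factor (7y**2+10).

(5y+4)(7y**2+10)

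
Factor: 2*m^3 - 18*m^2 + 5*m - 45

(m - 9)*(2*m^2 + 5)

Group as (2*m^3 + 5*m) + (-18*m^2 - 45) = m*(2*m^2 + 5) - 9*(2*m^2 + 5).
Both groups share the factor (2*m^2 + 5).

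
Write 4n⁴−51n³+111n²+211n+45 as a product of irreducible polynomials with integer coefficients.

Testing divisors of the constant over divisors of the leading coefficient, n = −1 is a root, giving the factor (n+1) and quotient 4n³−55n²+166n+45.
Then n = 9 is a root, so (n−9) divides it; the quotient is 4n²−19n−5.
The remaining quadratic factors as (n−5)(4n+1).

(4n+1)(n+1)(n−5)(n−9)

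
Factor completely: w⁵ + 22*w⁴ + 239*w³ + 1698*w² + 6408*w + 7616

Trying the rational-root candidates, w = -2 is a root, so (w + 2) divides it; the quotient is w⁴ + 20*w³ + 199*w² + 1300*w + 3808.
Continuing, w = -8 is a root, so (w + 8) is a factor; dividing leaves w³ + 12*w² + 103*w + 476.
Continuing, w = -7 is a root, so (w + 7) divides it; the quotient is w² + 5*w + 68.
The quadratic w² + 5*w + 68 has discriminant -247 < 0 and is irreducible over ℤ.

(w + 2)*(w + 7)*(w + 8)*(w² + 5*w + 68)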